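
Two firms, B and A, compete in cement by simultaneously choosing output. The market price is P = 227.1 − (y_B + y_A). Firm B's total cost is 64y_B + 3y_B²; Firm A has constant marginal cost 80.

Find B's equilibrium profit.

Firm B's profit: π = y_B(227.1 − (y_B + y_A)) − 64y_B − 3y_B².
∂π/∂y_B = 163.1 − 8y_B − y_A = 0, so y_B = 20.3875 − 0.125y_A.
For A: ∂π/∂y_A = 147.1 − 2y_A − y_B = 0 ⇒ y_A = 73.55 − 0.5y_B.
Solving the two reaction functions simultaneously: (1 − (−0.125)(−0.5))y_B = 20.3875 − 0.125·73.55, so 0.9375y_B = 1791/160 and y_B = 11.94.
Then y_A = 73.55 − 0.5·11.94 = 67.58.
Price P = 227.1 − 79.52 = 147.58.
B's profit: (147.58 − 64)·11.94 − 3(11.94)² = 570.2544.

570.2544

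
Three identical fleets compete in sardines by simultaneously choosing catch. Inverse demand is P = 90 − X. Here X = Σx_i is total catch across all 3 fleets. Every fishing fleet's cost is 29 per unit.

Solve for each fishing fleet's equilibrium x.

A representative fishing fleet's profit is π_i = x_i(90 − X) − 29x_i, with X = x_i + Σ_{j≠i} x_j.
First-order condition: 61 − 2x_i − Σ_{j≠i} x_j = 0.
In a symmetric equilibrium every fishing fleet chooses the same x, so Σ_{j≠i} x_j = 2x. The condition becomes 61 − 4x = 0, giving x = 61/4 = 15.25.

15.25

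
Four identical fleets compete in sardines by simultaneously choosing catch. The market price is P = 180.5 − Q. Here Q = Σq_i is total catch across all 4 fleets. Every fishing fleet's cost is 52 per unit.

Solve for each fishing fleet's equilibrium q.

A representative fishing fleet's profit is π_i = q_i(180.5 − Q) − 52q_i, with Q = q_i + Σ_{j≠i} q_j.
First-order condition: 128.5 − 2q_i − Σ_{j≠i} q_j = 0.
In a symmetric equilibrium every fishing fleet chooses the same q, so Σ_{j≠i} q_j = 3q. The condition becomes 128.5 − 5q = 0, giving q = 128.5/5 = 25.7.

25.7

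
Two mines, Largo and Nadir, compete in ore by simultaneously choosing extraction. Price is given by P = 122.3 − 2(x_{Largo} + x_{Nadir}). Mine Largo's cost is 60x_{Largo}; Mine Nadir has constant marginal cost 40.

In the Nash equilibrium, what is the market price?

Mine Largo's profit: π = x_{Largo}(122.3 − 2(x_{Largo} + x_{Nadir})) − 60x_{Largo}.
∂π/∂x_{Largo} = 62.3 − 4x_{Largo} − 2x_{Nadir} = 0, so x_{Largo} = 15.575 − 0.5x_{Nadir}.
By the same steps for Nadir: x_{Nadir} = 20.575 − 0.5x_{Largo}.
Substituting the second reaction function into the first: x_{Largo} = 15.575 − 0.5(20.575 − 0.5x_{Largo}), which gives 0.75x_{Largo} = 5.2875 ⇒ x_{Largo} = 7.05.
Then x_{Nadir} = 20.575 − 0.5·7.05 = 17.05.
Equilibrium price: P = 122.3 − 2·24.1 = 74.1.

74.1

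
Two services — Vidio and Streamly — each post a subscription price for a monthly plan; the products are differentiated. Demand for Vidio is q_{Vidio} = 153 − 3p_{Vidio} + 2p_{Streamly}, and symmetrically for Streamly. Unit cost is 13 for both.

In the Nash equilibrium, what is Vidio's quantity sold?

105

Vidio's profit: π = (p_{Vidio} − 13)(153 − 3p_{Vidio} + 2p_{Streamly}).
∂π/∂p_{Vidio} = 192 − 6p_{Vidio} + 2p_{Streamly} = 0 ⇒ p_{Vidio} = 32 + (1/3)p_{Streamly}.
The game is symmetric, so in equilibrium p_{Streamly} = p_{Vidio}: the reaction function gives (2/3)p_{Vidio} = 32, hence p_{Vidio} = 48.
q_{Vidio} = 153 − 3·48 + 2·48 = 105.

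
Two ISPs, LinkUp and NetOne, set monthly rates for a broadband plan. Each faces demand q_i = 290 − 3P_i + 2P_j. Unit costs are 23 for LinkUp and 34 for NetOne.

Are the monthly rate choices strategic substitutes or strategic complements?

strategic complements

LinkUp's profit: π = (P_{LinkUp} − 23)(290 − 3P_{LinkUp} + 2P_{NetOne}).
∂π/∂P_{LinkUp} = 359 − 6P_{LinkUp} + 2P_{NetOne} = 0 ⇒ P_{LinkUp} = 359/6 + (1/3)P_{NetOne}.
The best-response slope dP_{LinkUp}/dP_{NetOne} = 1/3 > 0: the reaction function is upward-sloping, so the choices are strategic complements.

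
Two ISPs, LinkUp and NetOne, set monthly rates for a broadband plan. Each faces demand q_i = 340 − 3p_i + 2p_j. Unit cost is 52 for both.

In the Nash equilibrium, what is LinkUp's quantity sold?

LinkUp's profit: π = (p_{LinkUp} − 52)(340 − 3p_{LinkUp} + 2p_{NetOne}).
∂π/∂p_{LinkUp} = 496 − 6p_{LinkUp} + 2p_{NetOne} = 0 ⇒ p_{LinkUp} = 248/3 + (1/3)p_{NetOne}.
Setting p_{LinkUp} = p_{NetOne} in the reaction function: p_{LinkUp} = 248/3 + (1/3)p_{LinkUp}, so p_{LinkUp} = (248/3) / (2/3) = 124.
q_{LinkUp} = 340 − 3·124 + 2·124 = 216.

216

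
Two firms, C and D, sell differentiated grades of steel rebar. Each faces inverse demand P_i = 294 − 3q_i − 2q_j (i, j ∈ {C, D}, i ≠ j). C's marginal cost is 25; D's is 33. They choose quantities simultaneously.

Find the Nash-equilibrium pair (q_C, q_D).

34.125, 32.125

Firm C's profit: π = q_C(294 − 3q_C − 2q_D) − 25q_C.
∂π/∂q_C = 269 − 6q_C − 2q_D = 0 ⇒ q_C = 269/6 − (1/3)q_D.
Similarly q_D = 43.5 − (1/3)q_C.
Plugging q_D into C's best response: q_C = 269/6 − (1/3)(43.5 − (1/3)q_C) ⇒ (8/9)q_C = 91/3, so q_C = 34.125.
Then q_D = 43.5 − (1/3)·34.125 = 32.125.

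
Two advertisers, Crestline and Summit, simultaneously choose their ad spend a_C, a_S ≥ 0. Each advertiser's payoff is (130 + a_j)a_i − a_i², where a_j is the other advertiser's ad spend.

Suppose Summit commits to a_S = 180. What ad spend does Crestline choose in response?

155

Crestline's payoff is (130 + a_S)a_C − a_C².
∂π/∂a_C = 130 + a_S − 2a_C = 0, so a_C = 65 + 0.5a_S.
At a_S = 180: a_C = 65 + 0.5·180 = 155.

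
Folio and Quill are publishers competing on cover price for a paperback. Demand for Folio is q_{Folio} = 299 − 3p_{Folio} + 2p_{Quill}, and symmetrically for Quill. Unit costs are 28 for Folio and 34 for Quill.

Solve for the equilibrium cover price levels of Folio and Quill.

Folio's profit: π = (p_{Folio} − 28)(299 − 3p_{Folio} + 2p_{Quill}).
∂π/∂p_{Folio} = 383 − 6p_{Folio} + 2p_{Quill} = 0 ⇒ p_{Folio} = 383/6 + (1/3)p_{Quill}.
Similarly p_{Quill} = 401/6 + (1/3)p_{Folio}.
Substituting the second reaction function into the first: p_{Folio} = 383/6 + (1/3)(401/6 + (1/3)p_{Folio}), which gives (8/9)p_{Folio} = 775/9 ⇒ p_{Folio} = 96.875.
Then p_{Quill} = 401/6 + (1/3)·96.875 = 99.125.

96.875, 99.125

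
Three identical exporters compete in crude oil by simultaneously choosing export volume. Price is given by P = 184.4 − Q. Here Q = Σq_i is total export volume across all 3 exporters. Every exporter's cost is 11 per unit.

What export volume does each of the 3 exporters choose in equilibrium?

43.35

A representative exporter's profit is π_i = q_i(184.4 − Q) − 11q_i, with Q = q_i + Σ_{j≠i} q_j.
First-order condition: 173.4 − 2q_i − Σ_{j≠i} q_j = 0.
With identical exporters, set every q_j = q: then 173.4 − 2q − 2q = 0, i.e. q = 173.4/4 = 43.35.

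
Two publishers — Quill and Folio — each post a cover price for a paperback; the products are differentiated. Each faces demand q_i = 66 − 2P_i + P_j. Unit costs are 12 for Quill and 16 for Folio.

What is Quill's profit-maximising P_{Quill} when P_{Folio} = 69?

Quill's profit: π = (P_{Quill} − 12)(66 − 2P_{Quill} + P_{Folio}).
∂π/∂P_{Quill} = 90 − 4P_{Quill} + P_{Folio} = 0 ⇒ P_{Quill} = 22.5 + 0.25P_{Folio}.
At P_{Folio} = 69: P_{Quill} = 22.5 + 0.25·69 = 39.75.

39.75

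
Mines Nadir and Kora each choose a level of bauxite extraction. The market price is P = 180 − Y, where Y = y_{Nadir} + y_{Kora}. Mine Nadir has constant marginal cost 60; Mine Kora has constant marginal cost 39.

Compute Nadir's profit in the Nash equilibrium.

Mine Nadir's profit: π = y_{Nadir}(180 − (y_{Nadir} + y_{Kora})) − 60y_{Nadir}.
∂π/∂y_{Nadir} = 120 − 2y_{Nadir} − y_{Kora} = 0, so y_{Nadir} = 60 − 0.5y_{Kora}.
By the same steps for Kora: y_{Kora} = 70.5 − 0.5y_{Nadir}.
Solving the two reaction functions simultaneously: (1 − (−0.5)(−0.5))y_{Nadir} = 60 − 0.5·70.5, so 0.75y_{Nadir} = 24.75 and y_{Nadir} = 33.
Then y_{Kora} = 70.5 − 0.5·33 = 54.
Price P = 180 − 87 = 93.
Nadir's profit: (93 − 60)·33 = 1089.

1089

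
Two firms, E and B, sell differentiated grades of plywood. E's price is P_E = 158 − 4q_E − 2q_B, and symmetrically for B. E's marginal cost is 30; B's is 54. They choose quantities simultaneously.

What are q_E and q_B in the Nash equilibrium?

13.6, 9.6

Firm E's profit: π = q_E(158 − 4q_E − 2q_B) − 30q_E.
∂π/∂q_E = 128 − 8q_E − 2q_B = 0 ⇒ q_E = 16 − 0.25q_B.
Similarly q_B = 13 − 0.25q_E.
Plugging q_B into E's best response: q_E = 16 − 0.25(13 − 0.25q_E) ⇒ 0.9375q_E = 12.75, so q_E = 13.6.
Then q_B = 13 − 0.25·13.6 = 9.6.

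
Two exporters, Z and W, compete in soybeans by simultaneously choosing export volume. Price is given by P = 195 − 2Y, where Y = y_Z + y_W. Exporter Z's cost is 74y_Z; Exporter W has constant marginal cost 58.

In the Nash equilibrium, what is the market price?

Exporter Z's profit: π = y_Z(195 − 2(y_Z + y_W)) − 74y_Z.
∂π/∂y_Z = 121 − 4y_Z − 2y_W = 0, so y_Z = 30.25 − 0.5y_W.
By the same steps for W: y_W = 34.25 − 0.5y_Z.
Plugging y_W into Z's best response: y_Z = 30.25 − 0.5(34.25 − 0.5y_Z) ⇒ 0.75y_Z = 13.125, so y_Z = 17.5.
Then y_W = 34.25 − 0.5·17.5 = 25.5.
Equilibrium price: P = 195 − 2·43 = 109.

109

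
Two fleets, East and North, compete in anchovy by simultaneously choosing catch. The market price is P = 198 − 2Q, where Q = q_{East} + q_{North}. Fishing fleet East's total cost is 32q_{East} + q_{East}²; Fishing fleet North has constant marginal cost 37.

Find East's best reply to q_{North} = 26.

Fishing fleet East's profit: π = q_{East}(198 − 2(q_{East} + q_{North})) − 32q_{East} − q_{East}².
∂π/∂q_{East} = 166 − 6q_{East} − 2q_{North} = 0, so q_{East} = 83/3 − (1/3)q_{North}.
At q_{North} = 26: q_{East} = 83/3 − (1/3)·26 = 19.

19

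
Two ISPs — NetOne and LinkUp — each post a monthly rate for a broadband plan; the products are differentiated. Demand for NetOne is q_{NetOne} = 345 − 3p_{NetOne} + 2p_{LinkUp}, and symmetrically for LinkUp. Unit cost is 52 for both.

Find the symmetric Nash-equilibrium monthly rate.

125.25

NetOne's profit: π = (p_{NetOne} − 52)(345 − 3p_{NetOne} + 2p_{LinkUp}).
∂π/∂p_{NetOne} = 501 − 6p_{NetOne} + 2p_{LinkUp} = 0 ⇒ p_{NetOne} = 83.5 + (1/3)p_{LinkUp}.
By symmetry p_{LinkUp} = p_{NetOne}; substituting into the reaction function, (2/3)p_{NetOne} = 83.5 and p_{NetOne} = 125.25.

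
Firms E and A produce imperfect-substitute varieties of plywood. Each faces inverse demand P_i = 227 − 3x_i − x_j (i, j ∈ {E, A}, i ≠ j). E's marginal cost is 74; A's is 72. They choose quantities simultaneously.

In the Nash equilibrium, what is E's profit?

Firm E's profit: π = x_E(227 − 3x_E − x_A) − 74x_E.
∂π/∂x_E = 153 − 6x_E − x_A = 0 ⇒ x_E = 25.5 − (1/6)x_A.
Similarly x_A = 155/6 − (1/6)x_E.
Solving the two reaction functions simultaneously: (1 − (−1/6)(−1/6))x_E = 25.5 − (1/6)·(155/6), so (35/36)x_E = 763/36 and x_E = 21.8.
Then x_A = 155/6 − (1/6)·21.8 = 22.2.
P_E = 227 − 3·21.8 − 22.2 = 139.4.
Profit = (139.4 − 74)·21.8 = 1425.72.

1425.72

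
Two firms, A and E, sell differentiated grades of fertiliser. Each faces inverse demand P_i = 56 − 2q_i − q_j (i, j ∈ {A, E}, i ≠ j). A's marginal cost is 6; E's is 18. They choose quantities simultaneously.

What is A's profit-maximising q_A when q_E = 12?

Firm A's profit: π = q_A(56 − 2q_A − q_E) − 6q_A.
∂π/∂q_A = 50 − 4q_A − q_E = 0 ⇒ q_A = 12.5 − 0.25q_E.
At q_E = 12: q_A = 12.5 − 0.25·12 = 9.5.

9.5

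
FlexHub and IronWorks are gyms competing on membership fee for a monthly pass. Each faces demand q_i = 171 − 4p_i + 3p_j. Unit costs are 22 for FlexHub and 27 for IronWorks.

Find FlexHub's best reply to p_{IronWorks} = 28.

42.875

FlexHub's profit: π = (p_{FlexHub} − 22)(171 − 4p_{FlexHub} + 3p_{IronWorks}).
∂π/∂p_{FlexHub} = 259 − 8p_{FlexHub} + 3p_{IronWorks} = 0 ⇒ p_{FlexHub} = 32.375 + 0.375p_{IronWorks}.
At p_{IronWorks} = 28: p_{FlexHub} = 32.375 + 0.375·28 = 42.875.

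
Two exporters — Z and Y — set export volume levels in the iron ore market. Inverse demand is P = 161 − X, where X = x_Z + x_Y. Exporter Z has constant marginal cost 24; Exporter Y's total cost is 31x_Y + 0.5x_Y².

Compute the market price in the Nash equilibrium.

Exporter Z's profit: π = x_Z(161 − (x_Z + x_Y)) − 24x_Z.
∂π/∂x_Z = 137 − 2x_Z − x_Y = 0, so x_Z = 68.5 − 0.5x_Y.
For Y: ∂π/∂x_Y = 130 − 3x_Y − x_Z = 0 ⇒ x_Y = 130/3 − (1/3)x_Z.
Substituting the second reaction function into the first: x_Z = 68.5 − 0.5(130/3 − (1/3)x_Z), which gives (5/6)x_Z = 281/6 ⇒ x_Z = 56.2.
Then x_Y = 130/3 − (1/3)·56.2 = 24.6.
Equilibrium price: P = 161 − 80.8 = 80.2.

80.2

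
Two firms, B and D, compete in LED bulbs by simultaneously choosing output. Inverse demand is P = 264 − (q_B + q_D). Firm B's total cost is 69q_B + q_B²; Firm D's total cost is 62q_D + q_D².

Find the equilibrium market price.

Firm B's profit: π = q_B(264 − (q_B + q_D)) − 69q_B − q_B².
∂π/∂q_B = 195 − 4q_B − q_D = 0, so q_B = 48.75 − 0.25q_D.
By the same steps for D: q_D = 50.5 − 0.25q_B.
Solving the two reaction functions simultaneously: (1 − (−0.25)(−0.25))q_B = 48.75 − 0.25·50.5, so 0.9375q_B = 36.125 and q_B = 578/15.
Then q_D = 50.5 − 0.25·(578/15) = 613/15.
Equilibrium price: P = 264 − 79.4 = 184.6.

184.6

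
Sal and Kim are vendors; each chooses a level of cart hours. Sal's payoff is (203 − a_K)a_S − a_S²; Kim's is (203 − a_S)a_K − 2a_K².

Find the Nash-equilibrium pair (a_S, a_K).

87, 29

Expanding Sal's payoff: 203a_S − a_Ka_S − a_S².
∂π/∂a_S = 203 − a_K − 2a_S = 0, so a_S = 101.5 − 0.5a_K.
Likewise for Kim: a_K = 50.75 − 0.25a_S.
Solving the two reaction functions simultaneously: (1 − (−0.5)(−0.25))a_S = 101.5 − 0.5·50.75, so 0.875a_S = 76.125 and a_S = 87.
Then a_K = 50.75 − 0.25·87 = 29.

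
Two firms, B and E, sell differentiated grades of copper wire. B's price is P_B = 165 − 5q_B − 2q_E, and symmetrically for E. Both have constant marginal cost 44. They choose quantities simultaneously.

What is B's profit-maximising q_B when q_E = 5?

11.1

Firm B's profit: π = q_B(165 − 5q_B − 2q_E) − 44q_B.
∂π/∂q_B = 121 − 10q_B − 2q_E = 0 ⇒ q_B = 12.1 − 0.2q_E.
At q_E = 5: q_B = 12.1 − 0.2·5 = 11.1.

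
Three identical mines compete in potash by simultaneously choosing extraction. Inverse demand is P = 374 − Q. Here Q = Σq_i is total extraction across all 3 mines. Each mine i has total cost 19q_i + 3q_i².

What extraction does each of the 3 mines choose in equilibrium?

35.5

A representative mine's profit is π_i = q_i(374 − Q) − 19q_i − 3q_i², with Q = q_i + Σ_{j≠i} q_j.
First-order condition: 355 − 8q_i − Σ_{j≠i} q_j = 0.
Imposing symmetry (q_j = q for all j) turns Σ_{j≠i} q_j into 2q, so 355 = 10q and q = 35.5.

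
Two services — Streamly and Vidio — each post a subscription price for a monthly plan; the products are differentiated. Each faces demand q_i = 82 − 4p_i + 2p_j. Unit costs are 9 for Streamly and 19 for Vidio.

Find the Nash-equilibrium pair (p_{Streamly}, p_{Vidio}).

Streamly's profit: π = (p_{Streamly} − 9)(82 − 4p_{Streamly} + 2p_{Vidio}).
∂π/∂p_{Streamly} = 118 − 8p_{Streamly} + 2p_{Vidio} = 0 ⇒ p_{Streamly} = 14.75 + 0.25p_{Vidio}.
Similarly p_{Vidio} = 19.75 + 0.25p_{Streamly}.
Plugging p_{Vidio} into Streamly's best response: p_{Streamly} = 14.75 + 0.25(19.75 + 0.25p_{Streamly}) ⇒ 0.9375p_{Streamly} = 19.6875, so p_{Streamly} = 21.
Then p_{Vidio} = 19.75 + 0.25·21 = 25.

21, 25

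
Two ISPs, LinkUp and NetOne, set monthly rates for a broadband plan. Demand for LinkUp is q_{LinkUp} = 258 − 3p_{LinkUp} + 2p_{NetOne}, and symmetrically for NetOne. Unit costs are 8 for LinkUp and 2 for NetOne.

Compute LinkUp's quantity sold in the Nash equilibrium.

LinkUp's profit: π = (p_{LinkUp} − 8)(258 − 3p_{LinkUp} + 2p_{NetOne}).
∂π/∂p_{LinkUp} = 282 − 6p_{LinkUp} + 2p_{NetOne} = 0 ⇒ p_{LinkUp} = 47 + (1/3)p_{NetOne}.
Similarly p_{NetOne} = 44 + (1/3)p_{LinkUp}.
Substituting the second reaction function into the first: p_{LinkUp} = 47 + (1/3)(44 + (1/3)p_{LinkUp}), which gives (8/9)p_{LinkUp} = 185/3 ⇒ p_{LinkUp} = 69.375.
Then p_{NetOne} = 44 + (1/3)·69.375 = 67.125.
q_{LinkUp} = 258 − 3·69.375 + 2·67.125 = 184.125.

184.125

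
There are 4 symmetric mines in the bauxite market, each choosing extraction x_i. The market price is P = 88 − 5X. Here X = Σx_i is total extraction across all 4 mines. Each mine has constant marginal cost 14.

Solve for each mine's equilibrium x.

A representative mine's profit is π_i = x_i(88 − 5X) − 14x_i, with X = x_i + Σ_{j≠i} x_j.
First-order condition: 74 − 10x_i − 5Σ_{j≠i} x_j = 0.
In a symmetric equilibrium every mine chooses the same x, so Σ_{j≠i} x_j = 3x. The condition becomes 74 − 25x = 0, giving x = 74/25 = 2.96.

2.96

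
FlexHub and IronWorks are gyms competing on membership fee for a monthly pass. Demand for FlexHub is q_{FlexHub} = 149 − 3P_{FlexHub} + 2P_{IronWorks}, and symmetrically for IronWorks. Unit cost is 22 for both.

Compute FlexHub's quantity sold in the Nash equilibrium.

FlexHub's profit: π = (P_{FlexHub} − 22)(149 − 3P_{FlexHub} + 2P_{IronWorks}).
∂π/∂P_{FlexHub} = 215 − 6P_{FlexHub} + 2P_{IronWorks} = 0 ⇒ P_{FlexHub} = 215/6 + (1/3)P_{IronWorks}.
Setting P_{FlexHub} = P_{IronWorks} in the reaction function: P_{FlexHub} = 215/6 + (1/3)P_{FlexHub}, so P_{FlexHub} = (215/6) / (2/3) = 53.75.
q_{FlexHub} = 149 − 3·53.75 + 2·53.75 = 95.25.

95.25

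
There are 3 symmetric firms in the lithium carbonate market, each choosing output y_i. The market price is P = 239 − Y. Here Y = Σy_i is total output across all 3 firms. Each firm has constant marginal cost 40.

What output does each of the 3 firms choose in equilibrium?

49.75

A representative firm's profit is π_i = y_i(239 − Y) − 40y_i, with Y = y_i + Σ_{j≠i} y_j.
First-order condition: 199 − 2y_i − Σ_{j≠i} y_j = 0.
Imposing symmetry (y_j = y for all j) turns Σ_{j≠i} y_j into 2y, so 199 = 4y and y = 49.75.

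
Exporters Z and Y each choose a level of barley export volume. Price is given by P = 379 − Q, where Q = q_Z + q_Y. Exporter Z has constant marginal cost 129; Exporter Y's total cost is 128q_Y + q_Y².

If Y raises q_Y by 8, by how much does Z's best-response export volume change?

-4

Exporter Z's profit: π = q_Z(379 − (q_Z + q_Y)) − 129q_Z.
∂π/∂q_Z = 250 − 2q_Z − q_Y = 0, so q_Z = 125 − 0.5q_Y.
The reaction-function slope is −0.5, so an 8-unit rise in q_Y moves q_Z by −0.5 × 8 = −4. Z's best response falls — the actions are strategic substitutes.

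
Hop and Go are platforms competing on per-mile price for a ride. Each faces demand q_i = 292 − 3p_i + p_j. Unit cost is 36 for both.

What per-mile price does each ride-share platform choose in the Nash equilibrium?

Hop's profit: π = (p_{Hop} − 36)(292 − 3p_{Hop} + p_{Go}).
∂π/∂p_{Hop} = 400 − 6p_{Hop} + p_{Go} = 0 ⇒ p_{Hop} = 200/3 + (1/6)p_{Go}.
By symmetry p_{Go} = p_{Hop}; substituting into the reaction function, (5/6)p_{Hop} = 200/3 and p_{Hop} = 80.

80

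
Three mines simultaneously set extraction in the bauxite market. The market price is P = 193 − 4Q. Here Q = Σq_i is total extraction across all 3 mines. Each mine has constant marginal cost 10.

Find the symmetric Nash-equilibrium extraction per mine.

A representative mine's profit is π_i = q_i(193 − 4Q) − 10q_i, with Q = q_i + Σ_{j≠i} q_j.
First-order condition: 183 − 8q_i − 4Σ_{j≠i} q_j = 0.
Imposing symmetry (q_j = q for all j) turns Σ_{j≠i} q_j into 2q, so 183 = 16q and q = 11.4375.

11.4375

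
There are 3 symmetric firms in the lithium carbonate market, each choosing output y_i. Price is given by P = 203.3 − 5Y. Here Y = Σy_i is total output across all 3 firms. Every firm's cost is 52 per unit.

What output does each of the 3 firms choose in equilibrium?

7.565

A representative firm's profit is π_i = y_i(203.3 − 5Y) − 52y_i, with Y = y_i + Σ_{j≠i} y_j.
First-order condition: 151.3 − 10y_i − 5Σ_{j≠i} y_j = 0.
In a symmetric equilibrium every firm chooses the same y, so Σ_{j≠i} y_j = 2y. The condition becomes 151.3 − 20y = 0, giving y = 151.3/20 = 7.565.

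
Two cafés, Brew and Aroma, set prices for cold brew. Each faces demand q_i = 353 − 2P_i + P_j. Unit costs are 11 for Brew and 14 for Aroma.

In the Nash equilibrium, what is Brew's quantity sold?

228.8

Brew's profit: π = (P_{Brew} − 11)(353 − 2P_{Brew} + P_{Aroma}).
∂π/∂P_{Brew} = 375 − 4P_{Brew} + P_{Aroma} = 0 ⇒ P_{Brew} = 93.75 + 0.25P_{Aroma}.
Similarly P_{Aroma} = 95.25 + 0.25P_{Brew}.
Substituting the second reaction function into the first: P_{Brew} = 93.75 + 0.25(95.25 + 0.25P_{Brew}), which gives 0.9375P_{Brew} = 117.5625 ⇒ P_{Brew} = 125.4.
Then P_{Aroma} = 95.25 + 0.25·125.4 = 126.6.
q_{Brew} = 353 − 2·125.4 + 126.6 = 228.8.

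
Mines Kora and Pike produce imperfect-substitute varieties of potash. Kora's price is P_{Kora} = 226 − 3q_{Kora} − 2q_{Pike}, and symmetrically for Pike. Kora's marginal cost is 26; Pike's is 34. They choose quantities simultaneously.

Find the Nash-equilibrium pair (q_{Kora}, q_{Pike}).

Mine Kora's profit: π = q_{Kora}(226 − 3q_{Kora} − 2q_{Pike}) − 26q_{Kora}.
∂π/∂q_{Kora} = 200 − 6q_{Kora} − 2q_{Pike} = 0 ⇒ q_{Kora} = 100/3 − (1/3)q_{Pike}.
Similarly q_{Pike} = 32 − (1/3)q_{Kora}.
Solving the two reaction functions simultaneously: (1 − (−1/3)(−1/3))q_{Kora} = 100/3 − (1/3)·32, so (8/9)q_{Kora} = 68/3 and q_{Kora} = 25.5.
Then q_{Pike} = 32 − (1/3)·25.5 = 23.5.

25.5, 23.5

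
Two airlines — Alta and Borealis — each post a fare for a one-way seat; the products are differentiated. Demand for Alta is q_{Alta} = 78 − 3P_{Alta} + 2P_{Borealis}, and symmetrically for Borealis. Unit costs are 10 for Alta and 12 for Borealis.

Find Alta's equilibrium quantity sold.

52.125

Alta's profit: π = (P_{Alta} − 10)(78 − 3P_{Alta} + 2P_{Borealis}).
∂π/∂P_{Alta} = 108 − 6P_{Alta} + 2P_{Borealis} = 0 ⇒ P_{Alta} = 18 + (1/3)P_{Borealis}.
Similarly P_{Borealis} = 19 + (1/3)P_{Alta}.
Substituting the second reaction function into the first: P_{Alta} = 18 + (1/3)(19 + (1/3)P_{Alta}), which gives (8/9)P_{Alta} = 73/3 ⇒ P_{Alta} = 27.375.
Then P_{Borealis} = 19 + (1/3)·27.375 = 28.125.
q_{Alta} = 78 − 3·27.375 + 2·28.125 = 52.125.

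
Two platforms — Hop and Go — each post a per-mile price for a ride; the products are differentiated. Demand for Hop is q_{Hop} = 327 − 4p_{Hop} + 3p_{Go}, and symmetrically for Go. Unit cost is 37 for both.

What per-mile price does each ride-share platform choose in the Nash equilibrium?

95

Hop's profit: π = (p_{Hop} − 37)(327 − 4p_{Hop} + 3p_{Go}).
∂π/∂p_{Hop} = 475 − 8p_{Hop} + 3p_{Go} = 0 ⇒ p_{Hop} = 59.375 + 0.375p_{Go}.
The game is symmetric, so in equilibrium p_{Go} = p_{Hop}: the reaction function gives 0.625p_{Hop} = 59.375, hence p_{Hop} = 95.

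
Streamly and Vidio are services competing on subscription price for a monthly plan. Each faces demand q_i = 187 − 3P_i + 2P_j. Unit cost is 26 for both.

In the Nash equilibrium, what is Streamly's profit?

4860.1875

Streamly's profit: π = (P_{Streamly} − 26)(187 − 3P_{Streamly} + 2P_{Vidio}).
∂π/∂P_{Streamly} = 265 − 6P_{Streamly} + 2P_{Vidio} = 0 ⇒ P_{Streamly} = 265/6 + (1/3)P_{Vidio}.
The game is symmetric, so in equilibrium P_{Vidio} = P_{Streamly}: the reaction function gives (2/3)P_{Streamly} = 265/6, hence P_{Streamly} = 66.25.
q_{Streamly} = 187 − 3·66.25 + 2·66.25 = 120.75.
Profit = (66.25 − 26)·120.75 = 4860.1875.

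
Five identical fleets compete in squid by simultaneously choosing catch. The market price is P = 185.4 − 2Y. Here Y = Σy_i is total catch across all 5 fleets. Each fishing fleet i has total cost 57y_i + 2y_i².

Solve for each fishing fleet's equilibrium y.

8.025

A representative fishing fleet's profit is π_i = y_i(185.4 − 2Y) − 57y_i − 2y_i², with Y = y_i + Σ_{j≠i} y_j.
First-order condition: 128.4 − 8y_i − 2Σ_{j≠i} y_j = 0.
With identical fishing fleets, set every y_j = y: then 128.4 − 8y − 8y = 0, i.e. y = 128.4/16 = 8.025.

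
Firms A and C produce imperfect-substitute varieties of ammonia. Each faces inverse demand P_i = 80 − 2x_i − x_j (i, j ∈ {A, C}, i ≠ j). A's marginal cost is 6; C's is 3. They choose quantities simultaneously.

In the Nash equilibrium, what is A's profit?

Firm A's profit: π = x_A(80 − 2x_A − x_C) − 6x_A.
∂π/∂x_A = 74 − 4x_A − x_C = 0 ⇒ x_A = 18.5 − 0.25x_C.
Similarly x_C = 19.25 − 0.25x_A.
Solving the two reaction functions simultaneously: (1 − (−0.25)(−0.25))x_A = 18.5 − 0.25·19.25, so 0.9375x_A = 13.6875 and x_A = 14.6.
Then x_C = 19.25 − 0.25·14.6 = 15.6.
P_A = 80 − 2·14.6 − 15.6 = 35.2.
Profit = (35.2 − 6)·14.6 = 426.32.

426.32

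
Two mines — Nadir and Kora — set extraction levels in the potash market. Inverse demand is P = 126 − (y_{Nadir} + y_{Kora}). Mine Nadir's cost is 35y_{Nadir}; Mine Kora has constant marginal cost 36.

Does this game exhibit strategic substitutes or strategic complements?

Mine Nadir's profit: π = y_{Nadir}(126 − (y_{Nadir} + y_{Kora})) − 35y_{Nadir}.
∂π/∂y_{Nadir} = 91 − 2y_{Nadir} − y_{Kora} = 0, so y_{Nadir} = 45.5 − 0.5y_{Kora}.
The best-response slope dy_{Nadir}/dy_{Kora} = −0.5 < 0: the reaction function is downward-sloping, so the choices are strategic substitutes.

strategic substitutes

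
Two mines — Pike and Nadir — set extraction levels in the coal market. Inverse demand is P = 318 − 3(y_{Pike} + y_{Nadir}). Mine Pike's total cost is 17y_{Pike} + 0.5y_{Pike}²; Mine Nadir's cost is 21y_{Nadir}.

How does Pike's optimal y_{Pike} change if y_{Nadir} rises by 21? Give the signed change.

Mine Pike's profit: π = y_{Pike}(318 − 3(y_{Pike} + y_{Nadir})) − 17y_{Pike} − 0.5y_{Pike}².
∂π/∂y_{Pike} = 301 − 7y_{Pike} − 3y_{Nadir} = 0, so y_{Pike} = 43 − (3/7)y_{Nadir}.
The reaction-function slope is −3/7, so a 21-unit rise in y_{Nadir} moves y_{Pike} by −3/7 × 21 = −9. Pike's best response falls — the actions are strategic substitutes.

-9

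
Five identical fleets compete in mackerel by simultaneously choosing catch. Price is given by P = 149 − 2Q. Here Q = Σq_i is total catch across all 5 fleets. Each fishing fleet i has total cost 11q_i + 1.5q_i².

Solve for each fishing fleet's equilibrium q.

9.2

A representative fishing fleet's profit is π_i = q_i(149 − 2Q) − 11q_i − 1.5q_i², with Q = q_i + Σ_{j≠i} q_j.
First-order condition: 138 − 7q_i − 2Σ_{j≠i} q_j = 0.
Imposing symmetry (q_j = q for all j) turns Σ_{j≠i} q_j into 4q, so 138 = 15q and q = 9.2.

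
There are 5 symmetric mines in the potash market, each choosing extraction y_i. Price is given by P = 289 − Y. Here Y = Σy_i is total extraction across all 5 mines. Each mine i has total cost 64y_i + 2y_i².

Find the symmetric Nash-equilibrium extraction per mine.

22.5

A representative mine's profit is π_i = y_i(289 − Y) − 64y_i − 2y_i², with Y = y_i + Σ_{j≠i} y_j.
First-order condition: 225 − 6y_i − Σ_{j≠i} y_j = 0.
With identical mines, set every y_j = y: then 225 − 6y − 4y = 0, i.e. y = 225/10 = 22.5.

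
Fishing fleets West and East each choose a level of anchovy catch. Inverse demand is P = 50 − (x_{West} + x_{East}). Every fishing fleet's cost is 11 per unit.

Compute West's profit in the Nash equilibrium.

169

Fishing fleet West's profit: π = x_{West}(50 − (x_{West} + x_{East})) − 11x_{West}.
∂π/∂x_{West} = 39 − 2x_{West} − x_{East} = 0, so x_{West} = 19.5 − 0.5x_{East}.
By symmetry x_{East} = x_{West}; substituting into the reaction function, 1.5x_{West} = 19.5 and x_{West} = 13.
Price P = 50 − 26 = 24.
West's profit: (24 − 11)·13 = 169.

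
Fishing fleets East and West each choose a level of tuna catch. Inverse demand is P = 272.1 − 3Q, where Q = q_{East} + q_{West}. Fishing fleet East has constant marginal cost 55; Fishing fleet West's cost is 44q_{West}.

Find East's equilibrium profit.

1573.23

Fishing fleet East's profit: π = q_{East}(272.1 − 3(q_{East} + q_{West})) − 55q_{East}.
∂π/∂q_{East} = 217.1 − 6q_{East} − 3q_{West} = 0, so q_{East} = 2171/60 − 0.5q_{West}.
By the same steps for West: q_{West} = 2281/60 − 0.5q_{East}.
Plugging q_{West} into East's best response: q_{East} = 2171/60 − 0.5(2281/60 − 0.5q_{East}) ⇒ 0.75q_{East} = 17.175, so q_{East} = 22.9.
Then q_{West} = 2281/60 − 0.5·22.9 = 797/30.
Price P = 272.1 − 3·(742/15) = 123.7.
East's profit: (123.7 − 55)·22.9 = 1573.23.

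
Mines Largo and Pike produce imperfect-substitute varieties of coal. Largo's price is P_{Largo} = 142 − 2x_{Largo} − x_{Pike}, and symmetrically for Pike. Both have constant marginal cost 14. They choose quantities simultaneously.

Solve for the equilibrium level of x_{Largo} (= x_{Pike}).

Mine Largo's profit: π = x_{Largo}(142 − 2x_{Largo} − x_{Pike}) − 14x_{Largo}.
∂π/∂x_{Largo} = 128 − 4x_{Largo} − x_{Pike} = 0 ⇒ x_{Largo} = 32 − 0.25x_{Pike}.
By symmetry x_{Pike} = x_{Largo}; substituting into the reaction function, 1.25x_{Largo} = 32 and x_{Largo} = 25.6.

25.6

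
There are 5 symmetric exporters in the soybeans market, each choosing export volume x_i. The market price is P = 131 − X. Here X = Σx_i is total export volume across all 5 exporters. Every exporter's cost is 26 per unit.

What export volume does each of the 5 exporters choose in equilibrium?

A representative exporter's profit is π_i = x_i(131 − X) − 26x_i, with X = x_i + Σ_{j≠i} x_j.
First-order condition: 105 − 2x_i − Σ_{j≠i} x_j = 0.
With identical exporters, set every x_j = x: then 105 − 2x − 4x = 0, i.e. x = 105/6 = 17.5.

17.5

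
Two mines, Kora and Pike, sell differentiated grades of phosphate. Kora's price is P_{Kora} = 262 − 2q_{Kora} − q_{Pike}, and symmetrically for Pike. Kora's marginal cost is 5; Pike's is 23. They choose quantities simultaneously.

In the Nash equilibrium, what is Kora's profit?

5533.52

Mine Kora's profit: π = q_{Kora}(262 − 2q_{Kora} − q_{Pike}) − 5q_{Kora}.
∂π/∂q_{Kora} = 257 − 4q_{Kora} − q_{Pike} = 0 ⇒ q_{Kora} = 64.25 − 0.25q_{Pike}.
Similarly q_{Pike} = 59.75 − 0.25q_{Kora}.
Substituting the second reaction function into the first: q_{Kora} = 64.25 − 0.25(59.75 − 0.25q_{Kora}), which gives 0.9375q_{Kora} = 49.3125 ⇒ q_{Kora} = 52.6.
Then q_{Pike} = 59.75 − 0.25·52.6 = 46.6.
P_{Kora} = 262 − 2·52.6 − 46.6 = 110.2.
Profit = (110.2 − 5)·52.6 = 5533.52.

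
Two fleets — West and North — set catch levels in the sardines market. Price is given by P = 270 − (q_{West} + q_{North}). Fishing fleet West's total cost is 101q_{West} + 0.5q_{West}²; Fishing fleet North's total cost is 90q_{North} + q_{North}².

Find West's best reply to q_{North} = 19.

Fishing fleet West's profit: π = q_{West}(270 − (q_{West} + q_{North})) − 101q_{West} − 0.5q_{West}².
∂π/∂q_{West} = 169 − 3q_{West} − q_{North} = 0, so q_{West} = 169/3 − (1/3)q_{North}.
At q_{North} = 19: q_{West} = 169/3 − (1/3)·19 = 50.

50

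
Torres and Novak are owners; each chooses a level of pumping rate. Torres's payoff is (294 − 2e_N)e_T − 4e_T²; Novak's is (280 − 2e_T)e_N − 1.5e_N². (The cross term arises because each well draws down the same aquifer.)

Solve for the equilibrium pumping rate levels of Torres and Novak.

16.1, 82.6

Expanding Torres's payoff: 294e_T − 2e_Ne_T − 4e_T².
∂π/∂e_T = 294 − 2e_N − 8e_T = 0, so e_T = 36.75 − 0.25e_N.
Likewise for Novak: e_N = 280/3 − (2/3)e_T.
Substituting the second reaction function into the first: e_T = 36.75 − 0.25(280/3 − (2/3)e_T), which gives (5/6)e_T = 161/12 ⇒ e_T = 16.1.
Then e_N = 280/3 − (2/3)·16.1 = 82.6.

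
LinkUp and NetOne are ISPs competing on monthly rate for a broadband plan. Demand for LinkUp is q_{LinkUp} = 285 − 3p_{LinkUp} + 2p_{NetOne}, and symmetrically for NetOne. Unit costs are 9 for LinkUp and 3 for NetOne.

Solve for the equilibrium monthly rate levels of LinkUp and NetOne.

LinkUp's profit: π = (p_{LinkUp} − 9)(285 − 3p_{LinkUp} + 2p_{NetOne}).
∂π/∂p_{LinkUp} = 312 − 6p_{LinkUp} + 2p_{NetOne} = 0 ⇒ p_{LinkUp} = 52 + (1/3)p_{NetOne}.
Similarly p_{NetOne} = 49 + (1/3)p_{LinkUp}.
Plugging p_{NetOne} into LinkUp's best response: p_{LinkUp} = 52 + (1/3)(49 + (1/3)p_{LinkUp}) ⇒ (8/9)p_{LinkUp} = 205/3, so p_{LinkUp} = 76.875.
Then p_{NetOne} = 49 + (1/3)·76.875 = 74.625.

76.875, 74.625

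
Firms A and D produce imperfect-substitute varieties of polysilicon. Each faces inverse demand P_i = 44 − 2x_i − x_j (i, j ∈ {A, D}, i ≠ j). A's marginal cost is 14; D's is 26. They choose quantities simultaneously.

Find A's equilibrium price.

27.6

Firm A's profit: π = x_A(44 − 2x_A − x_D) − 14x_A.
∂π/∂x_A = 30 − 4x_A − x_D = 0 ⇒ x_A = 7.5 − 0.25x_D.
Similarly x_D = 4.5 − 0.25x_A.
Substituting the second reaction function into the first: x_A = 7.5 − 0.25(4.5 − 0.25x_A), which gives 0.9375x_A = 6.375 ⇒ x_A = 6.8.
Then x_D = 4.5 − 0.25·6.8 = 2.8.
P_A = 44 − 2·6.8 − 2.8 = 27.6.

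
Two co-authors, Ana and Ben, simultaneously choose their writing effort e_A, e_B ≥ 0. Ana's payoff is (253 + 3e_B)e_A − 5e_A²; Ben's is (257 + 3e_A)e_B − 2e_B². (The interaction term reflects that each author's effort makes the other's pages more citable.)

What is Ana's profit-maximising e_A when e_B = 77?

Expanding Ana's payoff: 253e_A + 3e_Be_A − 5e_A².
∂π/∂e_A = 253 + 3e_B − 10e_A = 0, so e_A = 25.3 + 0.3e_B.
At e_B = 77: e_A = 25.3 + 0.3·77 = 48.4.

48.4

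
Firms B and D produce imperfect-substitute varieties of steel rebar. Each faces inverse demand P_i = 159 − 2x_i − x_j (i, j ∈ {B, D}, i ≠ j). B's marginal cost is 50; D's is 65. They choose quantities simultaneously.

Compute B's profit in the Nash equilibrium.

1039.68

Firm B's profit: π = x_B(159 − 2x_B − x_D) − 50x_B.
∂π/∂x_B = 109 − 4x_B − x_D = 0 ⇒ x_B = 27.25 − 0.25x_D.
Similarly x_D = 23.5 − 0.25x_B.
Plugging x_D into B's best response: x_B = 27.25 − 0.25(23.5 − 0.25x_B) ⇒ 0.9375x_B = 21.375, so x_B = 22.8.
Then x_D = 23.5 − 0.25·22.8 = 17.8.
P_B = 159 − 2·22.8 − 17.8 = 95.6.
Profit = (95.6 − 50)·22.8 = 1039.68.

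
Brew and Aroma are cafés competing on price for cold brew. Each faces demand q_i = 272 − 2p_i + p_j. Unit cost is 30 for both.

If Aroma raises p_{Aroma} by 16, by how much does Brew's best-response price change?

Brew's profit: π = (p_{Brew} − 30)(272 − 2p_{Brew} + p_{Aroma}).
∂π/∂p_{Brew} = 332 − 4p_{Brew} + p_{Aroma} = 0 ⇒ p_{Brew} = 83 + 0.25p_{Aroma}.
The reaction-function slope is 0.25, so a 16-unit rise in p_{Aroma} moves p_{Brew} by 0.25 × 16 = 4. Brew's best response rises — the actions are strategic complements.

4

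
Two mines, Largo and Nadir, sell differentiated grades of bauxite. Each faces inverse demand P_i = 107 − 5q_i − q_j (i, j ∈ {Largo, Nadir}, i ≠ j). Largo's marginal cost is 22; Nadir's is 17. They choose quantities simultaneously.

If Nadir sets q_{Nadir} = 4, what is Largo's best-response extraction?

8.1

Mine Largo's profit: π = q_{Largo}(107 − 5q_{Largo} − q_{Nadir}) − 22q_{Largo}.
∂π/∂q_{Largo} = 85 − 10q_{Largo} − q_{Nadir} = 0 ⇒ q_{Largo} = 8.5 − 0.1q_{Nadir}.
At q_{Nadir} = 4: q_{Largo} = 8.5 − 0.1·4 = 8.1.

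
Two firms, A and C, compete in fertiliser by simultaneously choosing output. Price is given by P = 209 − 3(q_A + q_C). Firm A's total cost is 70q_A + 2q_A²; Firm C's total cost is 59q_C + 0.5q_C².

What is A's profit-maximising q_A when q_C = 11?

Firm A's profit: π = q_A(209 − 3(q_A + q_C)) − 70q_A − 2q_A².
∂π/∂q_A = 139 − 10q_A − 3q_C = 0, so q_A = 13.9 − 0.3q_C.
At q_C = 11: q_A = 13.9 − 0.3·11 = 10.6.

10.6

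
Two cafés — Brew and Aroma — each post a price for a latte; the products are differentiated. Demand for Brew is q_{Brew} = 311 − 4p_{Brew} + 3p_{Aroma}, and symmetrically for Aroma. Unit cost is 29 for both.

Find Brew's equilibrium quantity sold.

225.6

Brew's profit: π = (p_{Brew} − 29)(311 − 4p_{Brew} + 3p_{Aroma}).
∂π/∂p_{Brew} = 427 − 8p_{Brew} + 3p_{Aroma} = 0 ⇒ p_{Brew} = 53.375 + 0.375p_{Aroma}.
The game is symmetric, so in equilibrium p_{Aroma} = p_{Brew}: the reaction function gives 0.625p_{Brew} = 53.375, hence p_{Brew} = 85.4.
q_{Brew} = 311 − 4·85.4 + 3·85.4 = 225.6.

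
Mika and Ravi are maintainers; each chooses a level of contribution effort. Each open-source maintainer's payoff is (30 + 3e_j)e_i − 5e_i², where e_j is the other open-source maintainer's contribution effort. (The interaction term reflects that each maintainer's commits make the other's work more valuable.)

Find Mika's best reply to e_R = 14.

7.2

Mika's payoff is (30 + 3e_R)e_M − 5e_M².
∂π/∂e_M = 30 + 3e_R − 10e_M = 0, so e_M = 3 + 0.3e_R.
At e_R = 14: e_M = 3 + 0.3·14 = 7.2.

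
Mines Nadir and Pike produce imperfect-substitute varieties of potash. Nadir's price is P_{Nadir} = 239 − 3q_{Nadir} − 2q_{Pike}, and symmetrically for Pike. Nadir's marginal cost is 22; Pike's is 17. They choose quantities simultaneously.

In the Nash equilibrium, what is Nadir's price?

Mine Nadir's profit: π = q_{Nadir}(239 − 3q_{Nadir} − 2q_{Pike}) − 22q_{Nadir}.
∂π/∂q_{Nadir} = 217 − 6q_{Nadir} − 2q_{Pike} = 0 ⇒ q_{Nadir} = 217/6 − (1/3)q_{Pike}.
Similarly q_{Pike} = 37 − (1/3)q_{Nadir}.
Substituting the second reaction function into the first: q_{Nadir} = 217/6 − (1/3)(37 − (1/3)q_{Nadir}), which gives (8/9)q_{Nadir} = 143/6 ⇒ q_{Nadir} = 26.8125.
Then q_{Pike} = 37 − (1/3)·26.8125 = 28.0625.
P_{Nadir} = 239 − 3·26.8125 − 2·28.0625 = 102.4375.

102.4375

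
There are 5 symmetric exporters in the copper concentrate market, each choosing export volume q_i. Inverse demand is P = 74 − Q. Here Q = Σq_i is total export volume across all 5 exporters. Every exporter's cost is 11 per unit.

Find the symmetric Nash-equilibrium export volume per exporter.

A representative exporter's profit is π_i = q_i(74 − Q) − 11q_i, with Q = q_i + Σ_{j≠i} q_j.
First-order condition: 63 − 2q_i − Σ_{j≠i} q_j = 0.
In a symmetric equilibrium every exporter chooses the same q, so Σ_{j≠i} q_j = 4q. The condition becomes 63 − 6q = 0, giving q = 63/6 = 10.5.

10.5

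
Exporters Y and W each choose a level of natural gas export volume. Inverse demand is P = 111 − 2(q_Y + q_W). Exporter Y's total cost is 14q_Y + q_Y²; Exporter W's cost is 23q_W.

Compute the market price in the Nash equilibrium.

Exporter Y's profit: π = q_Y(111 − 2(q_Y + q_W)) − 14q_Y − q_Y².
∂π/∂q_Y = 97 − 6q_Y − 2q_W = 0, so q_Y = 97/6 − (1/3)q_W.
For W: ∂π/∂q_W = 88 − 4q_W − 2q_Y = 0 ⇒ q_W = 22 − 0.5q_Y.
Substituting the second reaction function into the first: q_Y = 97/6 − (1/3)(22 − 0.5q_Y), which gives (5/6)q_Y = 53/6 ⇒ q_Y = 10.6.
Then q_W = 22 − 0.5·10.6 = 16.7.
Equilibrium price: P = 111 − 2·27.3 = 56.4.

56.4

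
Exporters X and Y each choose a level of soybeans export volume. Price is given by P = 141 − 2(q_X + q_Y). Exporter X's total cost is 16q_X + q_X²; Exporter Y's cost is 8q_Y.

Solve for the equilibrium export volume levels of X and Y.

Exporter X's profit: π = q_X(141 − 2(q_X + q_Y)) − 16q_X − q_X².
∂π/∂q_X = 125 − 6q_X − 2q_Y = 0, so q_X = 125/6 − (1/3)q_Y.
For Y: ∂π/∂q_Y = 133 − 4q_Y − 2q_X = 0 ⇒ q_Y = 33.25 − 0.5q_X.
Plugging q_Y into X's best response: q_X = 125/6 − (1/3)(33.25 − 0.5q_X) ⇒ (5/6)q_X = 9.75, so q_X = 11.7.
Then q_Y = 33.25 − 0.5·11.7 = 27.4.

11.7, 27.4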